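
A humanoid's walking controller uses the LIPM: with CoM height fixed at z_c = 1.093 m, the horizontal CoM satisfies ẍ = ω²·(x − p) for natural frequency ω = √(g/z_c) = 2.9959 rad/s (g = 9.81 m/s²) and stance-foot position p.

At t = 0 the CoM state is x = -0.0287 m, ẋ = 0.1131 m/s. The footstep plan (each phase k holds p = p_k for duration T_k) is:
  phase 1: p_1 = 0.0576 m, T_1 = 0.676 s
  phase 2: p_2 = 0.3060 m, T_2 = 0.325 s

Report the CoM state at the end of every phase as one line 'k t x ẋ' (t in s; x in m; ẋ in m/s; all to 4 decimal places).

1 0.6760 -0.1345 -0.5266
2 1.0010 -0.5599 -2.2944

phase 1: p=0.0576, T=0.676, ωT=2.025228, cosh=3.854903, sinh=3.722939; start (x,ẋ)=(-0.028700, 0.113100) → end (x,ẋ)=(-0.134531, -0.526562)
phase 2: p=0.3060, T=0.325, ωT=0.973667, cosh=1.512666, sinh=1.134971; start (x,ẋ)=(-0.134531, -0.526562) → end (x,ẋ)=(-0.559860, -2.294433)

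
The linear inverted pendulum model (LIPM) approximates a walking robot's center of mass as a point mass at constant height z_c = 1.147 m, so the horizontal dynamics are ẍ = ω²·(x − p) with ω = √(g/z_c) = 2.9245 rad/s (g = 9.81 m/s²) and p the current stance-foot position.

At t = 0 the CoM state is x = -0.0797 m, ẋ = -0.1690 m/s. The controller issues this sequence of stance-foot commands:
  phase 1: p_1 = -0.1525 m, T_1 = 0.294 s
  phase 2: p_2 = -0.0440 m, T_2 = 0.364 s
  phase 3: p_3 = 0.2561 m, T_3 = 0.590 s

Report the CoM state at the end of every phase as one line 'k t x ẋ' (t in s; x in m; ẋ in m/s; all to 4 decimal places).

phase 1: p=-0.1525, T=0.294, ωT=0.859803, cosh=1.392970, sinh=0.969725; start (x,ẋ)=(-0.079700, -0.169000) → end (x,ẋ)=(-0.107130, -0.028954)
phase 2: p=-0.0440, T=0.364, ωT=1.064518, cosh=1.622168, sinh=1.277274; start (x,ẋ)=(-0.107130, -0.028954) → end (x,ẋ)=(-0.159053, -0.282783)
phase 3: p=0.2561, T=0.590, ωT=1.725455, cosh=2.896584, sinh=2.718492; start (x,ẋ)=(-0.159053, -0.282783) → end (x,ẋ)=(-1.209288, -4.119665)

1 0.2940 -0.1071 -0.0290
2 0.6580 -0.1591 -0.2828
3 1.2480 -1.2093 -4.1197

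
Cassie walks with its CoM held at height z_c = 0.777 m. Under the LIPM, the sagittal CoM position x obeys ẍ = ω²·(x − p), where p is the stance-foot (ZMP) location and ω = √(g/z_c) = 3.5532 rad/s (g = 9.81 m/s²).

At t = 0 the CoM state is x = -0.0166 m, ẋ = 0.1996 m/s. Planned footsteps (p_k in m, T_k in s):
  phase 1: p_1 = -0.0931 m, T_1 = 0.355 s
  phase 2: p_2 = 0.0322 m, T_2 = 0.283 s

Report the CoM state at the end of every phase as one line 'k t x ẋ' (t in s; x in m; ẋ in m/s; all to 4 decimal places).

1 0.3550 0.1440 0.8219
2 0.6380 0.4792 1.7438

phase 1: p=-0.0931, T=0.355, ωT=1.261386, cosh=1.906786, sinh=1.623525; start (x,ẋ)=(-0.016600, 0.199600) → end (x,ẋ)=(0.143970, 0.821901)
phase 2: p=0.0322, T=0.283, ωT=1.005556, cosh=1.549633, sinh=1.183792; start (x,ẋ)=(0.143970, 0.821901) → end (x,ẋ)=(0.479229, 1.743778)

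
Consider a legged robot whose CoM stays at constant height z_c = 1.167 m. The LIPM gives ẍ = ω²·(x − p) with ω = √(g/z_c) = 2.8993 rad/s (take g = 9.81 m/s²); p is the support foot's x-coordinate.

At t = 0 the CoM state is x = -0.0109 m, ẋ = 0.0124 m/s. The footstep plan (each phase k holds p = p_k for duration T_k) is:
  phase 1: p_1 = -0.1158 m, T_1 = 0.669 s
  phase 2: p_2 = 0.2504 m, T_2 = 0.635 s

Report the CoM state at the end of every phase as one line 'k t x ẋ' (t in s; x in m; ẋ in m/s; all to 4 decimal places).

phase 1: p=-0.1158, T=0.669, ωT=1.939632, cosh=3.549973, sinh=3.406216; start (x,ẋ)=(-0.010900, 0.012400) → end (x,ẋ)=(0.271160, 1.079974)
phase 2: p=0.2504, T=0.635, ωT=1.841056, cosh=3.230919, sinh=3.072269; start (x,ẋ)=(0.271160, 1.079974) → end (x,ẋ)=(1.461879, 3.674229)

1 0.6690 0.2712 1.0800
2 1.3040 1.4619 3.6742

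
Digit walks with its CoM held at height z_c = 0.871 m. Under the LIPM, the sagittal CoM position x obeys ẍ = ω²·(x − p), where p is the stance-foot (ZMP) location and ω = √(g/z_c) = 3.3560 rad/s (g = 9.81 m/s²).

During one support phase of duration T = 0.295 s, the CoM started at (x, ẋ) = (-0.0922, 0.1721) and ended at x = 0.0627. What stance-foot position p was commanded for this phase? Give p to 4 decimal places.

ωT = 3.3560·0.295 = 0.990020; cosh(ωT) = 1.531429, sinh(ωT) = 1.159860
x(T) = p + (x₀−p)·cosh(ωT) + (ẋ₀/ω)·sinh(ωT) ⇒ p·(1 − cosh) = x(T) − x₀·cosh − (ẋ₀/ω)·sinh
numerator   = 0.0627 − (-0.0922)·1.531429 − (0.1721/3.3560)·1.159860 = 0.144419
denominator = 1 − 1.531429 = -0.531429
p = 0.144419 / -0.531429 = -0.2718

p = -0.2718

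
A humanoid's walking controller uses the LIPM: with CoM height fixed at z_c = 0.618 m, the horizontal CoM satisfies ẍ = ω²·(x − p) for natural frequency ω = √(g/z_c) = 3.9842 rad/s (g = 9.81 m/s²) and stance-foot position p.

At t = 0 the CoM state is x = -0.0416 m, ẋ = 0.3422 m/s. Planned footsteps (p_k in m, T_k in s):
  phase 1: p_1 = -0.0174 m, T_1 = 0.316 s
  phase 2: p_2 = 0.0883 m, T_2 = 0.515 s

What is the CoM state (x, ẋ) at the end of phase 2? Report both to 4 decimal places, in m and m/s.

x = 0.5136, ẋ = 1.7647

phase 1: p=-0.0174, T=0.316, ωT=1.259007, cosh=1.902929, sinh=1.618994; start (x,ẋ)=(-0.041600, 0.342200) → end (x,ẋ)=(0.075603, 0.495083)
phase 2: p=0.0883, T=0.515, ωT=2.051863, cosh=3.955441, sinh=3.826945; start (x,ẋ)=(0.075603, 0.495083) → end (x,ẋ)=(0.513621, 1.764680)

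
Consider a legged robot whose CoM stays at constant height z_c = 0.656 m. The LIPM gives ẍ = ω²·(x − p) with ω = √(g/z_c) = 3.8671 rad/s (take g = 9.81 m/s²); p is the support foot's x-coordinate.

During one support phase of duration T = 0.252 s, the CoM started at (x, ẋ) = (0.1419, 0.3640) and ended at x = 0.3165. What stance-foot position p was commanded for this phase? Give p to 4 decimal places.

p = 0.0102

ωT = 3.8671·0.252 = 0.974509; cosh(ωT) = 1.513622, sinh(ωT) = 1.136244
x(T) = p + (x₀−p)·cosh(ωT) + (ẋ₀/ω)·sinh(ωT) ⇒ p·(1 − cosh) = x(T) − x₀·cosh − (ẋ₀/ω)·sinh
numerator   = 0.3165 − (0.1419)·1.513622 − (0.3640/3.8671)·1.136244 = -0.005235
denominator = 1 − 1.513622 = -0.513622
p = -0.005235 / -0.513622 = 0.0102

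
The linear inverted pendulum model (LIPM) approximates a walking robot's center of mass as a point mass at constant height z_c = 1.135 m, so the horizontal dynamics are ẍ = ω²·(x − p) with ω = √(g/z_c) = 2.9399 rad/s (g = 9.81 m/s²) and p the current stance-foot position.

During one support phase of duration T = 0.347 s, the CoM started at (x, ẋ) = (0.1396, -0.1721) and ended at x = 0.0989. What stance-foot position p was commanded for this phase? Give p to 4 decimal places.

p = 0.0868

ωT = 2.9399·0.347 = 1.020145; cosh(ωT) = 1.567070, sinh(ωT) = 1.206528
x(T) = p + (x₀−p)·cosh(ωT) + (ẋ₀/ω)·sinh(ωT) ⇒ p·(1 − cosh) = x(T) − x₀·cosh − (ẋ₀/ω)·sinh
numerator   = 0.0989 − (0.1396)·1.567070 − (-0.1721/2.9399)·1.206528 = -0.049234
denominator = 1 − 1.567070 = -0.567070
p = -0.049234 / -0.567070 = 0.0868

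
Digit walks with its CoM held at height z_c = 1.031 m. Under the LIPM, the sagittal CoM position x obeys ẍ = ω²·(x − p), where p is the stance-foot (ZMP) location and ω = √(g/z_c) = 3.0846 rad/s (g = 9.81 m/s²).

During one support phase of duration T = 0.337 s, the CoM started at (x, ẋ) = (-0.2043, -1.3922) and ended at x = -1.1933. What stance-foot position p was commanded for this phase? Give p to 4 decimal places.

ωT = 3.0846·0.337 = 1.039510; cosh(ωT) = 1.590730, sinh(ωT) = 1.237102
x(T) = p + (x₀−p)·cosh(ωT) + (ẋ₀/ω)·sinh(ωT) ⇒ p·(1 − cosh) = x(T) − x₀·cosh − (ẋ₀/ω)·sinh
numerator   = -1.1933 − (-0.2043)·1.590730 − (-1.3922/3.0846)·1.237102 = -0.309962
denominator = 1 − 1.590730 = -0.590730
p = -0.309962 / -0.590730 = 0.5247

p = 0.5247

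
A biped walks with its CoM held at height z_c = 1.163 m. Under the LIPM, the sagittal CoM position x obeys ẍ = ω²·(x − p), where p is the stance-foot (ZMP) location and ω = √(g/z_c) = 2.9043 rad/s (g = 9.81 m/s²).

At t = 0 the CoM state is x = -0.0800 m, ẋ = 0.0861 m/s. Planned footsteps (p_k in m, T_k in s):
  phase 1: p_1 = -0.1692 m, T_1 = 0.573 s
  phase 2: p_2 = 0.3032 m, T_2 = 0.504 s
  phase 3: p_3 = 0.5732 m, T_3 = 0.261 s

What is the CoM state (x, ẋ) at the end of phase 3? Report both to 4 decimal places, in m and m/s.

phase 1: p=-0.1692, T=0.573, ωT=1.664164, cosh=2.735302, sinh=2.545953; start (x,ẋ)=(-0.080000, 0.086100) → end (x,ẋ)=(0.150266, 0.895073)
phase 2: p=0.3032, T=0.504, ωT=1.463767, cosh=2.276787, sinh=2.045424; start (x,ẋ)=(0.150266, 0.895073) → end (x,ẋ)=(0.585378, 1.129380)
phase 3: p=0.5732, T=0.261, ωT=0.758022, cosh=1.301322, sinh=0.832730; start (x,ẋ)=(0.585378, 1.129380) → end (x,ẋ)=(0.912867, 1.499140)

x = 0.9129, ẋ = 1.4991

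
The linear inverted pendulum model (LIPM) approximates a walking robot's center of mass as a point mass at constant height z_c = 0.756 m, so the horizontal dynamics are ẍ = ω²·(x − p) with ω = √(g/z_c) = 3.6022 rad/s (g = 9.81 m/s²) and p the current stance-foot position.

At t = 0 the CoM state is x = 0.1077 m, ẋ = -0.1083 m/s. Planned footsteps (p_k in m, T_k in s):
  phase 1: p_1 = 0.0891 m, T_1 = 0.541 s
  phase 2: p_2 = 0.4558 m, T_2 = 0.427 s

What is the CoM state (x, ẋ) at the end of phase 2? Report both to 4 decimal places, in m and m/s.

x = -0.6239, ẋ = -3.6108

phase 1: p=0.0891, T=0.541, ωT=1.948790, cosh=3.581318, sinh=3.438872; start (x,ẋ)=(0.107700, -0.108300) → end (x,ẋ)=(0.052323, -0.157449)
phase 2: p=0.4558, T=0.427, ωT=1.538139, cosh=2.435350, sinh=2.220570; start (x,ẋ)=(0.052323, -0.157449) → end (x,ẋ)=(-0.623867, -3.610831)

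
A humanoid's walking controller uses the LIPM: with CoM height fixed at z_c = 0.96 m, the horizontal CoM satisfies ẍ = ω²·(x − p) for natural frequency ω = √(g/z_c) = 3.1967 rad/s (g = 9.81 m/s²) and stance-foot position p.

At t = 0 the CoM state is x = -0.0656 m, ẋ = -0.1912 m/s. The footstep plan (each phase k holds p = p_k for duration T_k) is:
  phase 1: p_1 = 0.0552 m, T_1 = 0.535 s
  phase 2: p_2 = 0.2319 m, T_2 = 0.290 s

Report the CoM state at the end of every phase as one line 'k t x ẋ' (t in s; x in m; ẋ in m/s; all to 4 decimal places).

1 0.5350 -0.4497 -1.5789
2 0.8250 -1.2905 -4.6293

phase 1: p=0.0552, T=0.535, ωT=1.710235, cosh=2.855541, sinh=2.674717; start (x,ẋ)=(-0.065600, -0.191200) → end (x,ẋ)=(-0.449729, -1.578852)
phase 2: p=0.2319, T=0.290, ωT=0.927043, cosh=1.461374, sinh=1.065652; start (x,ẋ)=(-0.449729, -1.578852) → end (x,ẋ)=(-1.290540, -4.629308)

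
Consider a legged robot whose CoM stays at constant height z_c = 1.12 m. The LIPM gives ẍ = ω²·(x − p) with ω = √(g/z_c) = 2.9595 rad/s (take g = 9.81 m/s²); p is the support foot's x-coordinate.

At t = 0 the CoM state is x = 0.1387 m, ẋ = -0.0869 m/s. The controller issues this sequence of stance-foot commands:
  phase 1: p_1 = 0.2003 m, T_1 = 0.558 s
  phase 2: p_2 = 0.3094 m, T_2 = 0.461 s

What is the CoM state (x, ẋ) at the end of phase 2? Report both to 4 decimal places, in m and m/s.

phase 1: p=0.2003, T=0.558, ωT=1.651401, cosh=2.703030, sinh=2.511249; start (x,ẋ)=(0.138700, -0.086900) → end (x,ẋ)=(-0.039945, -0.692707)
phase 2: p=0.3094, T=0.461, ωT=1.364329, cosh=2.084325, sinh=1.828773; start (x,ẋ)=(-0.039945, -0.692707) → end (x,ẋ)=(-0.846795, -3.334569)

x = -0.8468, ẋ = -3.3346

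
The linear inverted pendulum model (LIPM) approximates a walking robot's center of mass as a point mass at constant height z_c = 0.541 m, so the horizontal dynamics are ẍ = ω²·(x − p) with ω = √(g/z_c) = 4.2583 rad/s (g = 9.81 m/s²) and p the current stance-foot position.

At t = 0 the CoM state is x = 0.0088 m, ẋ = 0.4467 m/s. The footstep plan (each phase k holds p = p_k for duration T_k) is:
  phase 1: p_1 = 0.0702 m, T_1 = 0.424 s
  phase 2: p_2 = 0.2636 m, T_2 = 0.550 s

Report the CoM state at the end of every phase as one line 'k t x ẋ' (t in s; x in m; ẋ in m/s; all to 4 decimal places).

phase 1: p=0.0702, T=0.424, ωT=1.805519, cosh=3.123759, sinh=2.959370; start (x,ẋ)=(0.008800, 0.446700) → end (x,ẋ)=(0.188842, 0.621627)
phase 2: p=0.2636, T=0.550, ωT=2.342065, cosh=5.249412, sinh=5.153284; start (x,ẋ)=(0.188842, 0.621627) → end (x,ẋ)=(0.623442, 1.622675)

1 0.4240 0.1888 0.6216
2 0.9740 0.6234 1.6227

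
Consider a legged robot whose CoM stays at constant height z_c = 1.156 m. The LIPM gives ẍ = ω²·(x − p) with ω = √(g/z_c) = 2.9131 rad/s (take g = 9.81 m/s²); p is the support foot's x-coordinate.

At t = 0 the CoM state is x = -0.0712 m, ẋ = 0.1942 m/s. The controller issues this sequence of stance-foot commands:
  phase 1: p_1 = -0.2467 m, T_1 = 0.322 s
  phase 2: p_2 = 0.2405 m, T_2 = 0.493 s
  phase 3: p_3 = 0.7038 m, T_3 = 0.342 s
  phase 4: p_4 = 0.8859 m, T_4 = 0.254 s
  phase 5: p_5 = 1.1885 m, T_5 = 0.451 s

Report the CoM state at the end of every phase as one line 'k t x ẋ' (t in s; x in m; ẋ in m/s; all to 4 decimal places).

1 0.3220 0.0840 0.8391
2 0.8150 0.4641 0.9594
3 1.1570 0.7201 0.6596
4 1.4110 0.8559 0.4577
5 1.8620 0.7962 -0.7594

phase 1: p=-0.2467, T=0.322, ωT=0.938018, cosh=1.473158, sinh=1.081755; start (x,ẋ)=(-0.071200, 0.194200) → end (x,ẋ)=(0.083954, 0.839134)
phase 2: p=0.2405, T=0.493, ωT=1.436158, cosh=2.221176, sinh=1.983336; start (x,ẋ)=(0.083954, 0.839134) → end (x,ẋ)=(0.464094, 0.959393)
phase 3: p=0.7038, T=0.342, ωT=0.996280, cosh=1.538720, sinh=1.169469; start (x,ẋ)=(0.464094, 0.959393) → end (x,ẋ)=(0.720109, 0.659609)
phase 4: p=0.8859, T=0.254, ωT=0.739927, cosh=1.286466, sinh=0.809317; start (x,ẋ)=(0.720109, 0.659609) → end (x,ẋ)=(0.855868, 0.457692)
phase 5: p=1.1885, T=0.451, ωT=1.313808, cosh=1.994554, sinh=1.725760; start (x,ẋ)=(0.855868, 0.457692) → end (x,ẋ)=(0.796190, -0.759353)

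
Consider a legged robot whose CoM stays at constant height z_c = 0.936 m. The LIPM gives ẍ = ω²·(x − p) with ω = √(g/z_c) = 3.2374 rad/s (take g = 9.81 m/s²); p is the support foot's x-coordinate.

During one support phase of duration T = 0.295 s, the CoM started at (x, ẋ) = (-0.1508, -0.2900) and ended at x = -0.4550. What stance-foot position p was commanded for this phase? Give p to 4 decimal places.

ωT = 3.2374·0.295 = 0.955033; cosh(ωT) = 1.491778, sinh(ωT) = 1.106978
x(T) = p + (x₀−p)·cosh(ωT) + (ẋ₀/ω)·sinh(ωT) ⇒ p·(1 − cosh) = x(T) − x₀·cosh − (ẋ₀/ω)·sinh
numerator   = -0.4550 − (-0.1508)·1.491778 − (-0.2900/3.2374)·1.106978 = -0.130879
denominator = 1 − 1.491778 = -0.491778
p = -0.130879 / -0.491778 = 0.2661

p = 0.2661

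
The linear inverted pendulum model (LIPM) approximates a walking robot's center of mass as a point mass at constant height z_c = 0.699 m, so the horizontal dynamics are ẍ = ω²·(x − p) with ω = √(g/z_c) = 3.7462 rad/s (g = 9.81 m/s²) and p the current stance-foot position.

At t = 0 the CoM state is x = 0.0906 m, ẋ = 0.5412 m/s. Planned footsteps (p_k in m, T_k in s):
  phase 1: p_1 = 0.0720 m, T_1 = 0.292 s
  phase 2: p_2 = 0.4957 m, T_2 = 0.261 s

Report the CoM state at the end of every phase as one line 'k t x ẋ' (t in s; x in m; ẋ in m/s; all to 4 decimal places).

phase 1: p=0.0720, T=0.292, ωT=1.093890, cosh=1.660389, sinh=1.325478; start (x,ẋ)=(0.090600, 0.541200) → end (x,ẋ)=(0.294370, 0.990961)
phase 2: p=0.4957, T=0.261, ωT=0.977758, cosh=1.517322, sinh=1.141168; start (x,ẋ)=(0.294370, 0.990961) → end (x,ẋ)=(0.492085, 0.642913)

1 0.2920 0.2944 0.9910
2 0.5530 0.4921 0.6429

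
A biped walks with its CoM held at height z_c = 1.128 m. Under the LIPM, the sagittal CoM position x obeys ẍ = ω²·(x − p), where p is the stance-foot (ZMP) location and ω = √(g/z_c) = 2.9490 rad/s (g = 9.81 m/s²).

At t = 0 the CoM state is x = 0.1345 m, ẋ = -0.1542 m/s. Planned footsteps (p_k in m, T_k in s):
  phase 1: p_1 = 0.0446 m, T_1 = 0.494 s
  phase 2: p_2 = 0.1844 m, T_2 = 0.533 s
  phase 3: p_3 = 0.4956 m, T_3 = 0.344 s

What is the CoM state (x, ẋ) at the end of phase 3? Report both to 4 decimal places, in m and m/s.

phase 1: p=0.0446, T=0.494, ωT=1.456806, cosh=2.262604, sinh=2.029625; start (x,ẋ)=(0.134500, -0.154200) → end (x,ẋ)=(0.141881, 0.189191)
phase 2: p=0.1844, T=0.533, ωT=1.571817, cosh=2.511529, sinh=2.303861; start (x,ẋ)=(0.141881, 0.189191) → end (x,ẋ)=(0.225415, 0.186281)
phase 3: p=0.4956, T=0.344, ωT=1.014456, cosh=1.560231, sinh=1.197632; start (x,ẋ)=(0.225415, 0.186281) → end (x,ẋ)=(0.149701, -0.663601)

x = 0.1497, ẋ = -0.6636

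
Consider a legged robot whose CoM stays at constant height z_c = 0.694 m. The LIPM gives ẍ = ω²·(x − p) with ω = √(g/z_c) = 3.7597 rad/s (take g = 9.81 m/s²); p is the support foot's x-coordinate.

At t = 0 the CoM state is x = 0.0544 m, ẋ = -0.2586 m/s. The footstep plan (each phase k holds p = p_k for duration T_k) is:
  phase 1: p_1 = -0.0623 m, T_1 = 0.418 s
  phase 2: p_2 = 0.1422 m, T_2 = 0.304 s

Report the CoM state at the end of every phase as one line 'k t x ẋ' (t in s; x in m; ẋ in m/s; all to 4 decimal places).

1 0.4180 0.0723 0.3612
2 0.7220 0.1568 0.2538

phase 1: p=-0.0623, T=0.418, ωT=1.571555, cosh=2.510924, sinh=2.303202; start (x,ẋ)=(0.054400, -0.258600) → end (x,ẋ)=(0.072306, 0.361221)
phase 2: p=0.1422, T=0.304, ωT=1.142949, cosh=1.727440, sinh=1.408562; start (x,ẋ)=(0.072306, 0.361221) → end (x,ẋ)=(0.156793, 0.253844)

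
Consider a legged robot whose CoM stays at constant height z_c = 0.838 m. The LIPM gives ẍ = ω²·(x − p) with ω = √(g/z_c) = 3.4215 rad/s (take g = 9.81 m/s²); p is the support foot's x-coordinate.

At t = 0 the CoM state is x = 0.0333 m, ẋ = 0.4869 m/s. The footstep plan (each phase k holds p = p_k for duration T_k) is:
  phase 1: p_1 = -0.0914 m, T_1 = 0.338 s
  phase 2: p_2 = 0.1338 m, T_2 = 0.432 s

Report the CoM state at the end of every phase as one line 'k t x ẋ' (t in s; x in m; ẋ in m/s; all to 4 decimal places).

phase 1: p=-0.0914, T=0.338, ωT=1.156467, cosh=1.746639, sinh=1.432044; start (x,ẋ)=(0.033300, 0.486900) → end (x,ẋ)=(0.330194, 1.461436)
phase 2: p=0.1338, T=0.432, ωT=1.478088, cosh=2.306314, sinh=2.078241; start (x,ẋ)=(0.330194, 1.461436) → end (x,ẋ)=(1.474432, 4.767031)

1 0.3380 0.3302 1.4614
2 0.7700 1.4744 4.7670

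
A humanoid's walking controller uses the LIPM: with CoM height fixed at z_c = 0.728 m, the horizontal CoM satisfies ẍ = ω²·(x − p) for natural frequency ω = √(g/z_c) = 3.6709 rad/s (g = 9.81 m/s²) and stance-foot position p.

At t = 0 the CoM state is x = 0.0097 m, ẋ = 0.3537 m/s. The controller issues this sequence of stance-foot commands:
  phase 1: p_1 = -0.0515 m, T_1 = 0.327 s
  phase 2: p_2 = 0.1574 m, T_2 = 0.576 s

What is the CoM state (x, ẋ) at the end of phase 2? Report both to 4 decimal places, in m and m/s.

x = 1.4465, ẋ = 4.8295

phase 1: p=-0.0515, T=0.327, ωT=1.200384, cosh=1.811236, sinh=1.510157; start (x,ẋ)=(0.009700, 0.353700) → end (x,ẋ)=(0.204855, 0.979905)
phase 2: p=0.1574, T=0.576, ωT=2.114438, cosh=4.202816, sinh=4.082115; start (x,ẋ)=(0.204855, 0.979905) → end (x,ẋ)=(1.446518, 4.829473)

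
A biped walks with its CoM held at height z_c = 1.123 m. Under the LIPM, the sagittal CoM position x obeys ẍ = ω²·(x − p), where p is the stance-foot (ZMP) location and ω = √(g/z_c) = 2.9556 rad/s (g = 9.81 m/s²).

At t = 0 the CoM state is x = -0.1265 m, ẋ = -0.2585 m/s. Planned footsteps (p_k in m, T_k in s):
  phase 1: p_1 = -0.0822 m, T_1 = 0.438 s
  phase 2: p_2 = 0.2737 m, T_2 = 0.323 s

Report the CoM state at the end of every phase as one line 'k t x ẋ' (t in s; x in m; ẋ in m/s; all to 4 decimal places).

1 0.4380 -0.3167 -0.7281
2 0.7610 -0.8794 -3.0165

phase 1: p=-0.0822, T=0.438, ωT=1.294553, cosh=1.961692, sinh=1.687672; start (x,ẋ)=(-0.126500, -0.258500) → end (x,ẋ)=(-0.316709, -0.728069)
phase 2: p=0.2737, T=0.323, ωT=0.954659, cosh=1.491364, sinh=1.106420; start (x,ẋ)=(-0.316709, -0.728069) → end (x,ẋ)=(-0.879365, -3.016533)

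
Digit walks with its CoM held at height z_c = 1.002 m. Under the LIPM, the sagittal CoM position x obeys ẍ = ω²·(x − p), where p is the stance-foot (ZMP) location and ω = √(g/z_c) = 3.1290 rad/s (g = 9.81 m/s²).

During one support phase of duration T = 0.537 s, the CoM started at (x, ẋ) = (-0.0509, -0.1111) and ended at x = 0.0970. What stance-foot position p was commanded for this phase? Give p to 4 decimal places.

ωT = 3.1290·0.537 = 1.680273; cosh(ωT) = 2.776672, sinh(ωT) = 2.590349
x(T) = p + (x₀−p)·cosh(ωT) + (ẋ₀/ω)·sinh(ωT) ⇒ p·(1 − cosh) = x(T) − x₀·cosh − (ẋ₀/ω)·sinh
numerator   = 0.0970 − (-0.0509)·2.776672 − (-0.1111/3.1290)·2.590349 = 0.330307
denominator = 1 − 2.776672 = -1.776672
p = 0.330307 / -1.776672 = -0.1859

p = -0.1859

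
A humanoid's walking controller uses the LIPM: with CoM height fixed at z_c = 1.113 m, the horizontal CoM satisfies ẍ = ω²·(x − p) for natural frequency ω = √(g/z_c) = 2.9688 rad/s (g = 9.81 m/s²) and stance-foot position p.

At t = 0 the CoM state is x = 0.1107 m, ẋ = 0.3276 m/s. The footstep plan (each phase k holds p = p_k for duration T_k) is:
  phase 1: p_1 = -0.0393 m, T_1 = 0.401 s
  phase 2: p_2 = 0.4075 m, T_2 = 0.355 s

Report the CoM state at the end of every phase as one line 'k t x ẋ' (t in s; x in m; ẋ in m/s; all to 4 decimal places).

1 0.4010 0.3948 1.2530
2 0.7560 0.9190 1.9684

phase 1: p=-0.0393, T=0.401, ωT=1.190489, cosh=1.796380, sinh=1.492308; start (x,ẋ)=(0.110700, 0.327600) → end (x,ẋ)=(0.394830, 1.253049)
phase 2: p=0.4075, T=0.355, ωT=1.053924, cosh=1.608727, sinh=1.260160; start (x,ẋ)=(0.394830, 1.253049) → end (x,ẋ)=(0.918996, 1.968412)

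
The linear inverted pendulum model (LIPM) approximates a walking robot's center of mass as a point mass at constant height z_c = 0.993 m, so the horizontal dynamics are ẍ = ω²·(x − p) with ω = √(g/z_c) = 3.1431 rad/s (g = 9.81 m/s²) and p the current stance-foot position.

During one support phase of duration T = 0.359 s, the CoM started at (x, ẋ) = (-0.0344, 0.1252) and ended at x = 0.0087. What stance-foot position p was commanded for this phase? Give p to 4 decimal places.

p = -0.0174

ωT = 3.1431·0.359 = 1.128373; cosh(ωT) = 1.707091, sinh(ωT) = 1.383532
x(T) = p + (x₀−p)·cosh(ωT) + (ẋ₀/ω)·sinh(ωT) ⇒ p·(1 − cosh) = x(T) − x₀·cosh − (ẋ₀/ω)·sinh
numerator   = 0.0087 − (-0.0344)·1.707091 − (0.1252/3.1431)·1.383532 = 0.012313
denominator = 1 − 1.707091 = -0.707091
p = 0.012313 / -0.707091 = -0.0174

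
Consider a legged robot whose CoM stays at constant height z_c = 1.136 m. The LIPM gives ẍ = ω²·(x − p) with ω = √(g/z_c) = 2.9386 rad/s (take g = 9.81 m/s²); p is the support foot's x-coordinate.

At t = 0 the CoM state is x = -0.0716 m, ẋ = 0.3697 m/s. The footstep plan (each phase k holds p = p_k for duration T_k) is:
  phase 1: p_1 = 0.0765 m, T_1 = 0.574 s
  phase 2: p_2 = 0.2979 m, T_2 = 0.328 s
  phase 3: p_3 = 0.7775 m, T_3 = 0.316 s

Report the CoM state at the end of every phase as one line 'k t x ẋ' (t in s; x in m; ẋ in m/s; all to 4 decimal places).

phase 1: p=0.0765, T=0.574, ωT=1.686756, cosh=2.793525, sinh=2.608406; start (x,ẋ)=(-0.071600, 0.369700) → end (x,ẋ)=(-0.009062, -0.102429)
phase 2: p=0.2979, T=0.328, ωT=0.963861, cosh=1.501608, sinh=1.120191; start (x,ẋ)=(-0.009062, -0.102429) → end (x,ẋ)=(-0.202083, -1.164265)
phase 3: p=0.7775, T=0.316, ωT=0.928598, cosh=1.463032, sinh=1.067925; start (x,ẋ)=(-0.202083, -1.164265) → end (x,ẋ)=(-1.078770, -4.777488)

1 0.5740 -0.0091 -0.1024
2 0.9020 -0.2021 -1.1643
3 1.2180 -1.0788 -4.7775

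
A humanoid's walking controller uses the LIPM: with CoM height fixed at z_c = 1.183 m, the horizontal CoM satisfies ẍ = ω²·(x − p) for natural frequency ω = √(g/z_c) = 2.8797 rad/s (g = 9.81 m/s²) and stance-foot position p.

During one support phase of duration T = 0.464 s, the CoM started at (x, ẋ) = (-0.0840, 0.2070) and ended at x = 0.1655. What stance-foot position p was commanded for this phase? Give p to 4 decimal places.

p = -0.2022

ωT = 2.8797·0.464 = 1.336181; cosh(ωT) = 2.033667, sinh(ωT) = 1.770819
x(T) = p + (x₀−p)·cosh(ωT) + (ẋ₀/ω)·sinh(ωT) ⇒ p·(1 − cosh) = x(T) − x₀·cosh − (ẋ₀/ω)·sinh
numerator   = 0.1655 − (-0.0840)·2.033667 − (0.2070/2.8797)·1.770819 = 0.209037
denominator = 1 − 2.033667 = -1.033667
p = 0.209037 / -1.033667 = -0.2022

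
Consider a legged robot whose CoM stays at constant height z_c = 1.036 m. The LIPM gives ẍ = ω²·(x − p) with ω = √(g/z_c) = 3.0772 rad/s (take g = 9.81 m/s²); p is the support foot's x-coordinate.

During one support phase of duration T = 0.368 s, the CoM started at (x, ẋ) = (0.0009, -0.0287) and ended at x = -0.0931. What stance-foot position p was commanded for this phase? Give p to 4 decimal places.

ωT = 3.0772·0.368 = 1.132410; cosh(ωT) = 1.712690, sinh(ωT) = 1.390434
x(T) = p + (x₀−p)·cosh(ωT) + (ẋ₀/ω)·sinh(ωT) ⇒ p·(1 − cosh) = x(T) − x₀·cosh − (ẋ₀/ω)·sinh
numerator   = -0.0931 − (0.0009)·1.712690 − (-0.0287/3.0772)·1.390434 = -0.081673
denominator = 1 − 1.712690 = -0.712690
p = -0.081673 / -0.712690 = 0.1146

p = 0.1146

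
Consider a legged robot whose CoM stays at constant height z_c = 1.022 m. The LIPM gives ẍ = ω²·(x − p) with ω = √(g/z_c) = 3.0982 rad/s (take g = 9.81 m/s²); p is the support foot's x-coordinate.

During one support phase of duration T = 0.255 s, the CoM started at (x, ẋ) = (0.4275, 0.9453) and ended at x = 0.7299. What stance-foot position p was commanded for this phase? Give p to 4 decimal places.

p = 0.3196

ωT = 3.0982·0.255 = 0.790041; cosh(ωT) = 1.328656, sinh(ωT) = 0.874830
x(T) = p + (x₀−p)·cosh(ωT) + (ẋ₀/ω)·sinh(ωT) ⇒ p·(1 − cosh) = x(T) − x₀·cosh − (ẋ₀/ω)·sinh
numerator   = 0.7299 − (0.4275)·1.328656 − (0.9453/3.0982)·0.874830 = -0.105022
denominator = 1 − 1.328656 = -0.328656
p = -0.105022 / -0.328656 = 0.3196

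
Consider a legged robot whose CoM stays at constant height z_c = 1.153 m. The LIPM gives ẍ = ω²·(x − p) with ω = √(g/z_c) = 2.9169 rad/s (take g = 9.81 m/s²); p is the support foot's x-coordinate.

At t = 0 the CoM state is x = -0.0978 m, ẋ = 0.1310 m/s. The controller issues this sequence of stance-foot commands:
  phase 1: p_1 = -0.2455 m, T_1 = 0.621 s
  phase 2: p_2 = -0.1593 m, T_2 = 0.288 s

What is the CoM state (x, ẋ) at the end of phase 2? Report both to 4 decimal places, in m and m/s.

phase 1: p=-0.2455, T=0.621, ωT=1.811395, cosh=3.141201, sinh=2.977775; start (x,ẋ)=(-0.097800, 0.131000) → end (x,ẋ)=(0.352189, 1.694401)
phase 2: p=-0.1593, T=0.288, ωT=0.840067, cosh=1.374102, sinh=0.942421; start (x,ẋ)=(0.352189, 1.694401) → end (x,ẋ)=(1.090982, 3.734337)

x = 1.0910, ẋ = 3.7343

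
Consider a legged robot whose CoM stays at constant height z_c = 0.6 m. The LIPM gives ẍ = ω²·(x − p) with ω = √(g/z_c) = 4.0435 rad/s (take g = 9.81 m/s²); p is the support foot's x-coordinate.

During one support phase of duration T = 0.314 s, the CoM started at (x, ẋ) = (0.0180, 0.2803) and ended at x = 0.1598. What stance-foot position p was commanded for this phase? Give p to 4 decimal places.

p = -0.0126

ωT = 4.0435·0.314 = 1.269659; cosh(ωT) = 1.920283, sinh(ωT) = 1.639356
x(T) = p + (x₀−p)·cosh(ωT) + (ẋ₀/ω)·sinh(ωT) ⇒ p·(1 − cosh) = x(T) − x₀·cosh − (ẋ₀/ω)·sinh
numerator   = 0.1598 − (0.0180)·1.920283 − (0.2803/4.0435)·1.639356 = 0.011593
denominator = 1 − 1.920283 = -0.920283
p = 0.011593 / -0.920283 = -0.0126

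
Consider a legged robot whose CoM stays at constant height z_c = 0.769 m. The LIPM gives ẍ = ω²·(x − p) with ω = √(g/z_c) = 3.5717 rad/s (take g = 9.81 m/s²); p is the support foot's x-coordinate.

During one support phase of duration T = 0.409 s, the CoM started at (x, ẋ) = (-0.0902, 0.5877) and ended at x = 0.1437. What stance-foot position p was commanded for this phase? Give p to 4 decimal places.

p = -0.0103

ωT = 3.5717·0.409 = 1.460825; cosh(ωT) = 2.270780, sinh(ωT) = 2.038735
x(T) = p + (x₀−p)·cosh(ωT) + (ẋ₀/ω)·sinh(ωT) ⇒ p·(1 − cosh) = x(T) − x₀·cosh − (ẋ₀/ω)·sinh
numerator   = 0.1437 − (-0.0902)·2.270780 − (0.5877/3.5717)·2.038735 = 0.013064
denominator = 1 − 2.270780 = -1.270780
p = 0.013064 / -1.270780 = -0.0103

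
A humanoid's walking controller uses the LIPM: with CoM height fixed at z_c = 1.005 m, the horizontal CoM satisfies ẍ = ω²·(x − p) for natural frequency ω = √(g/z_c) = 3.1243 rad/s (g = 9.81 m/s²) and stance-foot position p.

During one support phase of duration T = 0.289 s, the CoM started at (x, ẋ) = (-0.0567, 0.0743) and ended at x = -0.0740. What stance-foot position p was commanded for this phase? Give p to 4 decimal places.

p = 0.0392

ωT = 3.1243·0.289 = 0.902923; cosh(ωT) = 1.436093, sinh(ωT) = 1.030710
x(T) = p + (x₀−p)·cosh(ωT) + (ẋ₀/ω)·sinh(ωT) ⇒ p·(1 − cosh) = x(T) − x₀·cosh − (ẋ₀/ω)·sinh
numerator   = -0.0740 − (-0.0567)·1.436093 − (0.0743/3.1243)·1.030710 = -0.017085
denominator = 1 − 1.436093 = -0.436093
p = -0.017085 / -0.436093 = 0.0392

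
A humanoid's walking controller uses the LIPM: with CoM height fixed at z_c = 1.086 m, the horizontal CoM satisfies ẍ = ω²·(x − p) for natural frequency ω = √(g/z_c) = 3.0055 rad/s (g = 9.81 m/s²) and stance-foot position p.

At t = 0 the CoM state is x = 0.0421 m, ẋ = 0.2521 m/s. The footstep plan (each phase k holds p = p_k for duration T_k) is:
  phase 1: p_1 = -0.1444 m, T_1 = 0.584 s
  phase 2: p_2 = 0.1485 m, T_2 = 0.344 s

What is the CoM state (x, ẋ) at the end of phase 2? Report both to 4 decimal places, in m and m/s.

phase 1: p=-0.1444, T=0.584, ωT=1.755212, cosh=2.978772, sinh=2.805902; start (x,ẋ)=(0.042100, 0.252100) → end (x,ẋ)=(0.646499, 2.323729)
phase 2: p=0.1485, T=0.344, ωT=1.033892, cosh=1.583805, sinh=1.228184; start (x,ẋ)=(0.646499, 2.323729) → end (x,ẋ)=(1.886814, 5.518599)

x = 1.8868, ẋ = 5.5186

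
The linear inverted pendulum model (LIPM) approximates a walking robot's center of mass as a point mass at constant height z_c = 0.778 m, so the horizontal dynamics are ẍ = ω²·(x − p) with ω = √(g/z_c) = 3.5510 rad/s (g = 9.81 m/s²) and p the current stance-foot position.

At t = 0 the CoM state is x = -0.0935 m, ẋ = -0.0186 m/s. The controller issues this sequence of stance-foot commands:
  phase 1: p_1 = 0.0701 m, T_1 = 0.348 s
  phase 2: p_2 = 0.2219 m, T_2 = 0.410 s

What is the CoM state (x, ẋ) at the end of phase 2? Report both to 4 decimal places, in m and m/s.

phase 1: p=0.0701, T=0.348, ωT=1.235748, cosh=1.865784, sinh=1.575167; start (x,ẋ)=(-0.093500, -0.018600) → end (x,ẋ)=(-0.243393, -0.949787)
phase 2: p=0.2219, T=0.410, ωT=1.455910, cosh=2.260786, sinh=2.027598; start (x,ẋ)=(-0.243393, -0.949787) → end (x,ẋ)=(-1.372350, -5.497375)

x = -1.3724, ẋ = -5.4974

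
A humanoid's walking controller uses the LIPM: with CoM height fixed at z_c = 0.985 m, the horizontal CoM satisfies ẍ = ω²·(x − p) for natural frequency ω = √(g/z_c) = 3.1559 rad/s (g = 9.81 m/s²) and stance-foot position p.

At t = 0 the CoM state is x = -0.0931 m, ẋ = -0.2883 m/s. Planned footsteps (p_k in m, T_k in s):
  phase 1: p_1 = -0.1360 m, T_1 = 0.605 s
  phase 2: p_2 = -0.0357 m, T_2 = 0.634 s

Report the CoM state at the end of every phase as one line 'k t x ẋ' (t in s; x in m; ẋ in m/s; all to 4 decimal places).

phase 1: p=-0.1360, T=0.605, ωT=1.909319, cosh=3.448338, sinh=3.300157; start (x,ẋ)=(-0.093100, -0.288300) → end (x,ẋ)=(-0.289545, -0.547354)
phase 2: p=-0.0357, T=0.634, ωT=2.000841, cosh=3.765246, sinh=3.630024; start (x,ẋ)=(-0.289545, -0.547354) → end (x,ẋ)=(-1.621072, -4.968963)

1 0.6050 -0.2895 -0.5474
2 1.2390 -1.6211 -4.9690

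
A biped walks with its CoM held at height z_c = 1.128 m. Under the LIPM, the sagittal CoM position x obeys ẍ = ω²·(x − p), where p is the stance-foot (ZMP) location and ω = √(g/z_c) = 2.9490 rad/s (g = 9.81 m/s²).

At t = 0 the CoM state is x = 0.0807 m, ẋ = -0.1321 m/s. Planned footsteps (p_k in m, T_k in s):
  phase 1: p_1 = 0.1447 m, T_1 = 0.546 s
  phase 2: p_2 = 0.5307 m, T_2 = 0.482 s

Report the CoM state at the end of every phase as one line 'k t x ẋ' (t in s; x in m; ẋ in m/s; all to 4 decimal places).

phase 1: p=0.1447, T=0.546, ωT=1.610154, cosh=2.601719, sinh=2.401862; start (x,ẋ)=(0.080700, -0.132100) → end (x,ẋ)=(-0.129401, -0.797005)
phase 2: p=0.5307, T=0.482, ωT=1.421418, cosh=2.192181, sinh=1.950810; start (x,ẋ)=(-0.129401, -0.797005) → end (x,ẋ)=(-1.443593, -5.544700)

1 0.5460 -0.1294 -0.7970
2 1.0280 -1.4436 -5.5447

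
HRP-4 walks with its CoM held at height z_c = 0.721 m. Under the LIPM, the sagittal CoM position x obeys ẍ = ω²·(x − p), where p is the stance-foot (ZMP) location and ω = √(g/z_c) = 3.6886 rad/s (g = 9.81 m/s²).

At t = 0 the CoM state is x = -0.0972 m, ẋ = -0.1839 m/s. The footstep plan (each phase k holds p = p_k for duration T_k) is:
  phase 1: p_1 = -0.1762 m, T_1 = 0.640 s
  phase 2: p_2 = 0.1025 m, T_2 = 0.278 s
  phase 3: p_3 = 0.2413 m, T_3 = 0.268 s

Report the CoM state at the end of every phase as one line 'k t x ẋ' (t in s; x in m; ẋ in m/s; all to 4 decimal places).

phase 1: p=-0.1762, T=0.640, ωT=2.360704, cosh=5.346382, sinh=5.252028; start (x,ẋ)=(-0.097200, -0.183900) → end (x,ẋ)=(-0.015683, 0.547238)
phase 2: p=0.1025, T=0.278, ωT=1.025431, cosh=1.573469, sinh=1.214827; start (x,ẋ)=(-0.015683, 0.547238) → end (x,ẋ)=(0.096774, 0.331485)
phase 3: p=0.2413, T=0.268, ωT=0.988545, cosh=1.529719, sinh=1.157602; start (x,ẋ)=(0.096774, 0.331485) → end (x,ẋ)=(0.124247, -0.110036)

1 0.6400 -0.0157 0.5472
2 0.9180 0.0968 0.3315
3 1.1860 0.1242 -0.1100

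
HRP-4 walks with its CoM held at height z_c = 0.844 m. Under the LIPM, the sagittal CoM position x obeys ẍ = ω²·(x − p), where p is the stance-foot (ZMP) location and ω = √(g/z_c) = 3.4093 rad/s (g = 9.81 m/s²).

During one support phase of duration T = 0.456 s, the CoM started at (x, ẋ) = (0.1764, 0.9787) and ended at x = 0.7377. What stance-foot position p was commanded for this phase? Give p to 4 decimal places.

ωT = 3.4093·0.456 = 1.554641; cosh(ωT) = 2.472326, sinh(ωT) = 2.261060
x(T) = p + (x₀−p)·cosh(ωT) + (ẋ₀/ω)·sinh(ωT) ⇒ p·(1 − cosh) = x(T) − x₀·cosh − (ẋ₀/ω)·sinh
numerator   = 0.7377 − (0.1764)·2.472326 − (0.9787/3.4093)·2.261060 = -0.347496
denominator = 1 − 2.472326 = -1.472326
p = -0.347496 / -1.472326 = 0.2360

p = 0.2360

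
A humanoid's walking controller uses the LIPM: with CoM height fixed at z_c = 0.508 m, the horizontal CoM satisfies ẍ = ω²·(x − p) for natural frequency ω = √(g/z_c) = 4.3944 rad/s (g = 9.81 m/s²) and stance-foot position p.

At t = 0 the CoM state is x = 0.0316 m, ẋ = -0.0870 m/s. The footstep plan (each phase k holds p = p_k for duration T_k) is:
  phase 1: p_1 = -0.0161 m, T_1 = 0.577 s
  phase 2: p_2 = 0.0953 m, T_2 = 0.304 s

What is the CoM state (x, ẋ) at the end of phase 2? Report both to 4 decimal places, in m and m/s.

x = 0.5393, ẋ = 2.0738

phase 1: p=-0.0161, T=0.577, ωT=2.535569, cosh=6.351413, sinh=6.272196; start (x,ẋ)=(0.031600, -0.087000) → end (x,ẋ)=(0.162686, 0.762160)
phase 2: p=0.0953, T=0.304, ωT=1.335898, cosh=2.033165, sinh=1.770243; start (x,ẋ)=(0.162686, 0.762160) → end (x,ẋ)=(0.539336, 2.073803)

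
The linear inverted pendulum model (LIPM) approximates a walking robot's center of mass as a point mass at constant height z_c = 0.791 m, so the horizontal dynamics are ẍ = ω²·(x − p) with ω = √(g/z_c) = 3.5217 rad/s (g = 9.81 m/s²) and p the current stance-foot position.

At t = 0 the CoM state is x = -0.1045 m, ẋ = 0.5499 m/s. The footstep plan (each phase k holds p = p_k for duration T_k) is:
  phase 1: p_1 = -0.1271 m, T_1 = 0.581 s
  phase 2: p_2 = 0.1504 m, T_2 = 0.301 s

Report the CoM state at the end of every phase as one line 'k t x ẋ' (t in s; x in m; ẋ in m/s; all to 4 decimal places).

phase 1: p=-0.1271, T=0.581, ωT=2.046108, cosh=3.933481, sinh=3.804244; start (x,ẋ)=(-0.104500, 0.549900) → end (x,ẋ)=(0.555815, 2.465803)
phase 2: p=0.1504, T=0.301, ωT=1.060032, cosh=1.616454, sinh=1.270009; start (x,ẋ)=(0.555815, 2.465803) → end (x,ẋ)=(1.694961, 5.799110)

1 0.5810 0.5558 2.4658
2 0.8820 1.6950 5.7991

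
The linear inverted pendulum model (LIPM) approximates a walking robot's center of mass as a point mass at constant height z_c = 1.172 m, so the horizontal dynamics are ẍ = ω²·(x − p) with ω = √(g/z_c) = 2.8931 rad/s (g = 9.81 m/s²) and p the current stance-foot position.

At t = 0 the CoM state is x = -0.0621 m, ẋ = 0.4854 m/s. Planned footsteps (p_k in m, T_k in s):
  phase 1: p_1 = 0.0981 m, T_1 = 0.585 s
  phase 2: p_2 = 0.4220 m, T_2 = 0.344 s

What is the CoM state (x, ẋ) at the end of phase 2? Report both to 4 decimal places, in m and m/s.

x = -0.0315, ẋ = -0.9010

phase 1: p=0.0981, T=0.585, ωT=1.692463, cosh=2.808457, sinh=2.624391; start (x,ẋ)=(-0.062100, 0.485400) → end (x,ẋ)=(0.088502, 0.146886)
phase 2: p=0.4220, T=0.344, ωT=0.995226, cosh=1.537488, sinh=1.167849; start (x,ẋ)=(0.088502, 0.146886) → end (x,ẋ)=(-0.031457, -0.900956)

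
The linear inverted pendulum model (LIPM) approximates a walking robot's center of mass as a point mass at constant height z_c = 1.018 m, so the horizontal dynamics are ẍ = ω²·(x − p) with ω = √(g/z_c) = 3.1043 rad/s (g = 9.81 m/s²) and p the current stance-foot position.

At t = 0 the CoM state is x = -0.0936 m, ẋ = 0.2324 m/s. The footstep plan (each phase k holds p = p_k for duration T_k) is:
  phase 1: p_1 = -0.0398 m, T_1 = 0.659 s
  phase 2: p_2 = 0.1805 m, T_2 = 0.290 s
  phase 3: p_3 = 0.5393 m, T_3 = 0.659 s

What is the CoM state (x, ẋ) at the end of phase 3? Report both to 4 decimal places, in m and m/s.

x = -1.4236, ẋ = -5.9109

phase 1: p=-0.0398, T=0.659, ωT=2.045734, cosh=3.932058, sinh=3.802773; start (x,ẋ)=(-0.093600, 0.232400) → end (x,ẋ)=(0.033346, 0.278704)
phase 2: p=0.1805, T=0.290, ωT=0.900247, cosh=1.433340, sinh=1.026871; start (x,ẋ)=(0.033346, 0.278704) → end (x,ẋ)=(0.061770, -0.069608)
phase 3: p=0.5393, T=0.659, ωT=2.045734, cosh=3.932058, sinh=3.802773; start (x,ẋ)=(0.061770, -0.069608) → end (x,ẋ)=(-1.423645, -5.910917)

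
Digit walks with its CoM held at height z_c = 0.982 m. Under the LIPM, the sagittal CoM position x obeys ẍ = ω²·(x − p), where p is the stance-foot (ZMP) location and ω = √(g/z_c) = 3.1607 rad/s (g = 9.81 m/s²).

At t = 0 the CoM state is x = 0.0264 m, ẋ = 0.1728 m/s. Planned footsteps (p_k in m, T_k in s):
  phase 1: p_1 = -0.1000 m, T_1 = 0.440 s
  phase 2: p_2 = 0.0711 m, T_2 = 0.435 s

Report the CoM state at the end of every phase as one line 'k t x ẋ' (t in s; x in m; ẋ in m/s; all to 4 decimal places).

1 0.4400 0.2727 1.1215
2 0.8750 1.1519 3.5386

phase 1: p=-0.1000, T=0.440, ωT=1.390708, cosh=2.133296, sinh=1.884397; start (x,ẋ)=(0.026400, 0.172800) → end (x,ẋ)=(0.272671, 1.121474)
phase 2: p=0.0711, T=0.435, ωT=1.374904, cosh=2.103781, sinh=1.850918; start (x,ẋ)=(0.272671, 1.121474) → end (x,ẋ)=(1.151901, 3.538568)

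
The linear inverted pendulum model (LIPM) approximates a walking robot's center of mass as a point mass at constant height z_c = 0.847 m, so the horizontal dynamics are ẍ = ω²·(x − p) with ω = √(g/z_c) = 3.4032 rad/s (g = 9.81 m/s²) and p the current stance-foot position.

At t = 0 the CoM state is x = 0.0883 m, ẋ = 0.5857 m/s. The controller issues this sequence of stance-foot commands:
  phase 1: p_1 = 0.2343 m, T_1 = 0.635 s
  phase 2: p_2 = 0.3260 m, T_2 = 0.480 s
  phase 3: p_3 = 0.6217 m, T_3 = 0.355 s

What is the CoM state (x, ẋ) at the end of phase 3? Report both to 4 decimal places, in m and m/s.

phase 1: p=0.2343, T=0.635, ωT=2.161032, cosh=4.397649, sinh=4.282442; start (x,ẋ)=(0.088300, 0.585700) → end (x,ẋ)=(0.329263, 0.447898)
phase 2: p=0.3260, T=0.480, ωT=1.633536, cosh=2.658596, sinh=2.463358; start (x,ẋ)=(0.329263, 0.447898) → end (x,ẋ)=(0.658880, 1.218136)
phase 3: p=0.6217, T=0.355, ωT=1.208136, cosh=1.822997, sinh=1.524243; start (x,ẋ)=(0.658880, 1.218136) → end (x,ẋ)=(1.235065, 2.413523)

x = 1.2351, ẋ = 2.4135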